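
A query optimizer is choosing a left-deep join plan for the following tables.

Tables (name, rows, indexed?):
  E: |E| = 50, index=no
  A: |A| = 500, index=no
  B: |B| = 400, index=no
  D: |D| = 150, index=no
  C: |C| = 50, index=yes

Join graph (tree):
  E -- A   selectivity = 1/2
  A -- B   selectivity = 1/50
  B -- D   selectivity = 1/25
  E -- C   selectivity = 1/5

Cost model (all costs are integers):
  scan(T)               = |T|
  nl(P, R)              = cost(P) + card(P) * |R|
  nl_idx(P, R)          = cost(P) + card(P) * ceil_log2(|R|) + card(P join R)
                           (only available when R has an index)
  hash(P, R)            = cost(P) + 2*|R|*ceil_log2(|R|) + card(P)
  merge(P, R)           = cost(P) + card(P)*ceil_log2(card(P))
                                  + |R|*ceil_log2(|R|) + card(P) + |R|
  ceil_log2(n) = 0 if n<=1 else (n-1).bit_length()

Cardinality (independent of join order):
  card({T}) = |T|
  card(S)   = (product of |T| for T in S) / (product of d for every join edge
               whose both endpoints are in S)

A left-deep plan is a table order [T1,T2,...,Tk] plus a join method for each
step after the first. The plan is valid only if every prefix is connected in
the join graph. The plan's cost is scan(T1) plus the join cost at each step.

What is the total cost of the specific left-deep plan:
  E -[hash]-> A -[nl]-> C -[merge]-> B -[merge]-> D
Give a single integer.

step 1: scan E: cost=50, card=50
step 2: join A via hash
    card(P join A) = 50*500/(2) = 12500
    cost = 50 + 2*500*9 + 50 = 9100
step 3: join C via nl
    card(P join C) = 12500*50/(5) = 125000
    cost = 9100 + 12500*50 = 634100
step 4: join B via merge
    card(P join B) = 125000*400/(50) = 1000000
    cost = 634100 + 125000*17 + 400*9 + 125000 + 400 = 2888100
step 5: join D via merge
    card(P join D) = 1000000*150/(25) = 6000000
    cost = 2888100 + 1000000*20 + 150*8 + 1000000 + 150 = 23889450

23889450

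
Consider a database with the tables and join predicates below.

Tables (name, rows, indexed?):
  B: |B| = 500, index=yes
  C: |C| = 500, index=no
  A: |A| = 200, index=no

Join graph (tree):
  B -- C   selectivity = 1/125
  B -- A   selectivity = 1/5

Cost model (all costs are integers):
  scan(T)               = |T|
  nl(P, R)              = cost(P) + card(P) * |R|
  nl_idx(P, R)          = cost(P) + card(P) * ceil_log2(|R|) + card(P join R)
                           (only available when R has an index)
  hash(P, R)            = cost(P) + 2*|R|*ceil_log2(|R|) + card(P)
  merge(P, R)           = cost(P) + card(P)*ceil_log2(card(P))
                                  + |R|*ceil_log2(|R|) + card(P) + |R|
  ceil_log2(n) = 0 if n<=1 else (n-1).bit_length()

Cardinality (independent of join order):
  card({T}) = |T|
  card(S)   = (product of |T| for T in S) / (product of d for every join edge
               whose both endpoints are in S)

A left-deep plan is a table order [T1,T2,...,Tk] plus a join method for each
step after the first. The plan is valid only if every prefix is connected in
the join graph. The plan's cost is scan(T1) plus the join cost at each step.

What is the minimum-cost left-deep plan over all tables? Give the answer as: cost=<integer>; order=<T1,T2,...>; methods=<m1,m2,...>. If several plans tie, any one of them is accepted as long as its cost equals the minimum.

cost=12200; order=C,B,A; methods=nl_idx,hash

Selinger DP (subsets sized 1..n):
  {B}: scan cost=500, card=500
  {C}: scan cost=500, card=500
  {A}: scan cost=200, card=200
  {BC}: card=2000; try (B,nl_idx)→7000, (C,hash)→10000, (B,hash)→10000, (C,merge)→10500, (B,merge)→10500, (C,nl)→250500 …(+1); best=7000 via (B,nl_idx)
  {AB}: card=20000; try (A,hash)→4200, (B,merge)→7000, (A,merge)→7300, (B,hash)→9400, (B,nl_idx)→22000, (B,nl)→100200 …(+1); best=4200 via (A,hash)
  {ABC}: card=80000; try (A,hash)→12200, (A,merge)→32800, (C,hash)→33200, (C,merge)→329200, (A,nl)→407000, (C,nl)→10004200; best=12200 via (A,hash)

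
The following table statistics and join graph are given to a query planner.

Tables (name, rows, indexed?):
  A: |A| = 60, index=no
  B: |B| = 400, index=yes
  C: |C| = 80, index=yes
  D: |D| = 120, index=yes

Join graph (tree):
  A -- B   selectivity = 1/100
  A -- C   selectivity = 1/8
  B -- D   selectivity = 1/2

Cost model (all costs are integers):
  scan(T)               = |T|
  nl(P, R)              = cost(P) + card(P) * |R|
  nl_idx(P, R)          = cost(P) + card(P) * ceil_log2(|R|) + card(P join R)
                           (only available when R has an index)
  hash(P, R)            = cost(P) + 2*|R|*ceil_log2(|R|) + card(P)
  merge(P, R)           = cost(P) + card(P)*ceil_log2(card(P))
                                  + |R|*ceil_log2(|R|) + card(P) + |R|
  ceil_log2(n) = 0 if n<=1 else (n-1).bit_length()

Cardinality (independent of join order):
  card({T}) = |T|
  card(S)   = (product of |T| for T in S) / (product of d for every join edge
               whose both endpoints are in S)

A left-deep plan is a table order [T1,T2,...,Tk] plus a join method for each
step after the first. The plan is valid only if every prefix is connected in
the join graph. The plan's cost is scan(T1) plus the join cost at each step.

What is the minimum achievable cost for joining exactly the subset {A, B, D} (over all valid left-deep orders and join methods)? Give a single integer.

2760

Selinger DP over subsets of {A,B,D}:
  {A}: scan cost=60, card=60
  {B}: scan cost=400, card=400
  {D}: scan cost=120, card=120
  {AB}: card=240; try (B,nl_idx)→840, (A,hash)→1520, (B,merge)→4480, (A,merge)→4820, (B,hash)→7320, (B,nl)→24060 …(+1); best=840 via (B,nl_idx)
  {BD}: card=24000; try (D,hash)→2480, (B,merge)→5080, (D,merge)→5360, (B,hash)→7440, (B,nl_idx)→25200, (D,nl_idx)→27200 …(+2); best=2480 via (D,hash)
  {ABD}: card=14400; try (D,hash)→2760, (D,merge)→3960, (D,nl_idx)→16920, (A,hash)→27200, (D,nl)→29640, (A,merge)→386900 …(+1); best=2760 via (D,hash)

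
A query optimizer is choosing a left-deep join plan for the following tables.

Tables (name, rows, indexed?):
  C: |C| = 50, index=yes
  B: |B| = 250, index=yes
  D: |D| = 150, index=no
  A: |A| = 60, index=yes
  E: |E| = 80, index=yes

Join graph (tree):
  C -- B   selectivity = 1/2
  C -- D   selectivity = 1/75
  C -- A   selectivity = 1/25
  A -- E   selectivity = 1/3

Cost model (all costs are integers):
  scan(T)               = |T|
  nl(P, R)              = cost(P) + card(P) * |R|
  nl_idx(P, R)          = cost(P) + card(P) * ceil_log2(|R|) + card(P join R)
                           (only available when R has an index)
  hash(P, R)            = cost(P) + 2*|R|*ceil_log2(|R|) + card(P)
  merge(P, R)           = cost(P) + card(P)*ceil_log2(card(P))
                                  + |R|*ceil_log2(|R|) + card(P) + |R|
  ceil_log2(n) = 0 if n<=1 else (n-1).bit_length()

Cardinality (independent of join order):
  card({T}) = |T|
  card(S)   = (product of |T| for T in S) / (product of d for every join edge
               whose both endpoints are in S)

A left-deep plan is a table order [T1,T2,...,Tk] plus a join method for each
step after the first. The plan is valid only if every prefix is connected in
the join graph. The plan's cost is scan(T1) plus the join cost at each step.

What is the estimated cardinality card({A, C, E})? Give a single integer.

3200

Tables in S: A(60), C(50), E(80)
Edges inside S: C-A(d=25), A-E(d=3)
numerator = 60 * 50 * 80 = 240000
denominator = 25 * 3 = 75
card(S) = 240000 / 75 = 3200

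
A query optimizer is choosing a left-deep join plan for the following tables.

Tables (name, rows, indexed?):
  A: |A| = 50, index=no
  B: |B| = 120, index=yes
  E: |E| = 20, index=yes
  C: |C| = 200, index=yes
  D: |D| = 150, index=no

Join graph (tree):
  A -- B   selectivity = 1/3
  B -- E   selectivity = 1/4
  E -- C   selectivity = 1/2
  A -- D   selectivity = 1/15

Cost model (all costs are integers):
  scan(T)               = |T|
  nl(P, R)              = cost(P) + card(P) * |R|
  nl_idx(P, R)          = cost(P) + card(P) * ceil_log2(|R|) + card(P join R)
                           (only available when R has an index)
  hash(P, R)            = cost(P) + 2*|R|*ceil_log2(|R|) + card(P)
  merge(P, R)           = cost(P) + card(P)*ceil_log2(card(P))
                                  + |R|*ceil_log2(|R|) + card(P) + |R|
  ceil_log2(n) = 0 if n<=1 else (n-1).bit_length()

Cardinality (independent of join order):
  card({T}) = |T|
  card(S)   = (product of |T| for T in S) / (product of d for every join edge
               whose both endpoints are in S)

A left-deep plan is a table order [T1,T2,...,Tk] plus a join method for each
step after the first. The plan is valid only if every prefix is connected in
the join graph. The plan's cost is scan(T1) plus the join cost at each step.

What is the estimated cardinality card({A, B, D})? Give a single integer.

20000

Tables in S: A(50), B(120), D(150)
Edges inside S: A-B(d=3), A-D(d=15)
numerator = 50 * 120 * 150 = 900000
denominator = 3 * 15 = 45
card(S) = 900000 / 45 = 20000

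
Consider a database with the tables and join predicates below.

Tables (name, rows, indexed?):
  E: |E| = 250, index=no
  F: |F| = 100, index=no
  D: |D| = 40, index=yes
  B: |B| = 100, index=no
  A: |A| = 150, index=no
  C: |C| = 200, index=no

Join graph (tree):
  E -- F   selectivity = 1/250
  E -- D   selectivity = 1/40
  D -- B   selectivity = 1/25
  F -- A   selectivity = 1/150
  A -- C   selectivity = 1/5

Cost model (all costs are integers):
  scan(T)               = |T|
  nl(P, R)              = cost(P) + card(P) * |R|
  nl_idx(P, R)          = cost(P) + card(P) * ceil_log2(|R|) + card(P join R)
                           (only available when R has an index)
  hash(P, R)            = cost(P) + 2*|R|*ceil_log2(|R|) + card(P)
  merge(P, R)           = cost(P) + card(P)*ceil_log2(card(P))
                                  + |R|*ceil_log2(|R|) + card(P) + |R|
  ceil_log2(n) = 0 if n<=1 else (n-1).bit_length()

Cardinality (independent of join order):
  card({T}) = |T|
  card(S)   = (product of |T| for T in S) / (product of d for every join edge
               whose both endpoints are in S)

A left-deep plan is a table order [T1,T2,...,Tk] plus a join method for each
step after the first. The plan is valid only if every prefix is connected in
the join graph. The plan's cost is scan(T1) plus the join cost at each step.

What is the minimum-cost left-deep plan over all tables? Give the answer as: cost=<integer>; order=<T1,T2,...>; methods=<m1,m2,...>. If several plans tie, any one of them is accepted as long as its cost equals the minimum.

cost=9730; order=E,F,A,D,B,C; methods=hash,merge,hash,hash,hash

Selinger DP (subsets sized 1..n):
  {E}: scan cost=250, card=250
  {F}: scan cost=100, card=100
  {D}: scan cost=40, card=40
  {B}: scan cost=100, card=100
  {A}: scan cost=150, card=150
  {C}: scan cost=200, card=200
  {EF}: card=100; try (F,hash)→1900, (E,merge)→3150, (F,merge)→3300, (E,hash)→4200, (E,nl)→25100, (F,nl)→25250; best=1900 via (F,hash)
  {DE}: card=250; try (D,hash)→980, (D,nl_idx)→2000, (E,merge)→2570, (D,merge)→2780, (E,hash)→4080, (E,nl)→10040 …(+1); best=980 via (D,hash)
  {AF}: card=100; try (F,hash)→1700, (A,merge)→2250, (F,merge)→2300, (A,hash)→2600, (A,nl)→15100, (F,nl)→15150; best=1700 via (F,hash)
  {BD}: card=160; try (D,hash)→680, (D,nl_idx)→860, (B,merge)→1120, (D,merge)→1180, (B,hash)→1480, (B,nl)→4040 …(+1); best=680 via (D,hash)
  {AC}: card=6000; try (A,hash)→2800, (C,merge)→3300, (A,merge)→3350, (C,hash)→3500, (C,nl)→30150, (A,nl)→30200; best=2800 via (A,hash)
  {DEF}: card=100; try (D,hash)→2480, (D,nl_idx)→2600, (F,hash)→2630, (D,merge)→2980, (F,merge)→4030, (D,nl)→5900 …(+1); best=2480 via (D,hash)
  {AEF}: card=100; try (A,merge)→4050, (A,hash)→4400, (E,merge)→4750, (E,hash)→5800, (A,nl)→16900, (E,nl)→26700; best=4050 via (A,merge)
  {BDE}: card=1000; try (B,hash)→2630, (B,merge)→4030, (E,merge)→4370, (E,hash)→4840, (B,nl)→25980, (E,nl)→40680; best=2630 via (B,hash)
  {ACF}: card=4000; try (C,merge)→4300, (C,hash)→5000, (F,hash)→10200, (C,nl)→21700, (F,merge)→87600, (F,nl)→602800; best=4300 via (C,merge)
  {BDEF}: card=400; try (B,hash)→3980, (B,merge)→4080, (F,hash)→5030, (B,nl)→12480, (F,merge)→14430, (F,nl)→102630; best=3980 via (B,hash)
  {ADEF}: card=100; try (D,hash)→4630, (A,merge)→4630, (D,nl_idx)→4750, (A,hash)→4980, (D,merge)→5130, (D,nl)→8050 …(+1); best=4630 via (D,hash)
  {ACEF}: card=4000; try (C,merge)→6650, (C,hash)→7350, (E,hash)→12300, (C,nl)→24050, (E,merge)→58550, (E,nl)→1004300; best=6650 via (C,merge)
  {ABDEF}: card=400; try (B,hash)→6130, (B,merge)→6230, (A,hash)→6780, (A,merge)→9330, (B,nl)→14630, (A,nl)→63980; best=6130 via (B,hash)
  {ACDEF}: card=4000; try (C,merge)→7230, (C,hash)→7930, (D,hash)→11130, (C,nl)→24630, (D,nl_idx)→34650, (D,merge)→58930 …(+1); best=7230 via (C,merge)
  {ABCDEF}: card=16000; try (C,hash)→9730, (C,merge)→11930, (B,hash)→12630, (B,merge)→60030, (C,nl)→86130, (B,nl)→407230; best=9730 via (C,hash)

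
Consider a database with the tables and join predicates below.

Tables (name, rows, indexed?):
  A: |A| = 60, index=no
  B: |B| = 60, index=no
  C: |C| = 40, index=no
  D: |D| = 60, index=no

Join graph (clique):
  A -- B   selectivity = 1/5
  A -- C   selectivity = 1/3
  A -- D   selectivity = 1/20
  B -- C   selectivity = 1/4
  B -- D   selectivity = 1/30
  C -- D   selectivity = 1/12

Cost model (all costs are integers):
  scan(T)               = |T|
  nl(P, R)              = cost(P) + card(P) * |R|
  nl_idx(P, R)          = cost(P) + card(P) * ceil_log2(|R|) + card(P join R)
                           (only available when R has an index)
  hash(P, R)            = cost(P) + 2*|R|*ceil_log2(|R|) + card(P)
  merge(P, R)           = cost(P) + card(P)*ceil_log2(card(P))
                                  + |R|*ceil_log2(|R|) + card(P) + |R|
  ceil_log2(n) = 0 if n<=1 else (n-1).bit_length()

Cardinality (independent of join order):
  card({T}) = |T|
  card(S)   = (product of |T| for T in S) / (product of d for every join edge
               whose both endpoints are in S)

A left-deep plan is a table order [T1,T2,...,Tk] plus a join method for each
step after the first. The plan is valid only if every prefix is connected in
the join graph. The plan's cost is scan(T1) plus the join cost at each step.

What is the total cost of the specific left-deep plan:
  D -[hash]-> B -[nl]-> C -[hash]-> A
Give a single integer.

step 1: scan D: cost=60, card=60
step 2: join B via hash
    card(P join B) = 60*60/(30) = 120
    cost = 60 + 2*60*6 + 60 = 840
step 3: join C via nl
    card(P join C) = 120*40/(4*12) = 100
    cost = 840 + 120*40 = 5640
step 4: join A via hash
    card(P join A) = 100*60/(5*3*20) = 20
    cost = 5640 + 2*60*6 + 100 = 6460

6460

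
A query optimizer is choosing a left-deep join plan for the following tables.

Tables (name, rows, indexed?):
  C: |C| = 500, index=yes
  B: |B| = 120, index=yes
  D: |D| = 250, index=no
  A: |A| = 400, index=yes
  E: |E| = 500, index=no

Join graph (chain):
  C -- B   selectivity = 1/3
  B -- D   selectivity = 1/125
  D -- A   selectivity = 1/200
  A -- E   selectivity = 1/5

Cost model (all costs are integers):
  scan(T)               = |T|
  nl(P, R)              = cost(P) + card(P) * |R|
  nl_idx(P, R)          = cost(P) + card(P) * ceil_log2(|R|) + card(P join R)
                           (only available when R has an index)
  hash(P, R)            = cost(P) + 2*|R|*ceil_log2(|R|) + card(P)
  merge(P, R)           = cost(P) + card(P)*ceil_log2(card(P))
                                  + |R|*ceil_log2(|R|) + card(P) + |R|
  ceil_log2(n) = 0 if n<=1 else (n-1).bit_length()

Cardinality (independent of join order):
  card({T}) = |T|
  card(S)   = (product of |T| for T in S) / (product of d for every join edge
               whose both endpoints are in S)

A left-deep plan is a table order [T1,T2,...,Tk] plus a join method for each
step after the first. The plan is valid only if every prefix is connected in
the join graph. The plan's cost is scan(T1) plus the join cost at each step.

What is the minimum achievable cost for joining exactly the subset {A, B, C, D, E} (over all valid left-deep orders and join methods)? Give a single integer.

Selinger DP over subsets of {A,B,C,D,E}:
  {C}: scan cost=500, card=500
  {B}: scan cost=120, card=120
  {D}: scan cost=250, card=250
  {A}: scan cost=400, card=400
  {E}: scan cost=500, card=500
  {BC}: card=20000; try (B,hash)→2680, (C,merge)→6080, (B,merge)→6460, (C,hash)→9240, (C,nl_idx)→21200, (B,nl_idx)→24000 …(+2); best=2680 via (B,hash)
  {BD}: card=240; try (B,hash)→2180, (B,nl_idx)→2240, (D,merge)→3330, (B,merge)→3460, (D,hash)→4240, (D,nl)→30120 …(+1); best=2180 via (B,hash)
  {AD}: card=500; try (A,nl_idx)→3000, (D,hash)→4800, (A,merge)→6500, (D,merge)→6650, (A,hash)→7700, (A,nl)→100250 …(+1); best=3000 via (A,nl_idx)
  {AE}: card=40000; try (A,hash)→8200, (E,merge)→9400, (A,merge)→9500, (E,hash)→9800, (A,nl_idx)→45000, (E,nl)→200400 …(+1); best=8200 via (A,hash)
  {BCD}: card=40000; try (C,merge)→9340, (C,hash)→11420, (D,hash)→26680, (C,nl_idx)→44340, (C,nl)→122180, (D,merge)→324930 …(+1); best=9340 via (C,merge)
  {ABD}: card=480; try (A,nl_idx)→4820, (B,hash)→5180, (B,nl_idx)→6980, (A,merge)→8340, (B,merge)→8960, (A,hash)→9620 …(+2); best=4820 via (A,nl_idx)
  {ADE}: card=50000; try (E,hash)→12500, (E,merge)→13000, (D,hash)→52200, (E,nl)→253000, (D,merge)→690450, (D,nl)→10008200; best=12500 via (E,hash)
  {ABCD}: card=80000; try (C,hash)→14300, (C,merge)→14620, (A,hash)→56540, (C,nl_idx)→89140, (C,nl)→244820, (A,nl_idx)→449340 …(+2); best=14300 via (C,hash)
  {ABDE}: card=48000; try (E,hash)→14300, (E,merge)→14620, (B,hash)→64180, (E,nl)→244820, (B,nl_idx)→410500, (B,merge)→863460 …(+1); best=14300 via (E,hash)
  {ABCDE}: card=8000000; try (C,hash)→71300, (E,hash)→103300, (C,merge)→835300, (E,merge)→1459300, (C,nl_idx)→8446300, (C,nl)→24014300 …(+1); best=71300 via (C,hash)

71300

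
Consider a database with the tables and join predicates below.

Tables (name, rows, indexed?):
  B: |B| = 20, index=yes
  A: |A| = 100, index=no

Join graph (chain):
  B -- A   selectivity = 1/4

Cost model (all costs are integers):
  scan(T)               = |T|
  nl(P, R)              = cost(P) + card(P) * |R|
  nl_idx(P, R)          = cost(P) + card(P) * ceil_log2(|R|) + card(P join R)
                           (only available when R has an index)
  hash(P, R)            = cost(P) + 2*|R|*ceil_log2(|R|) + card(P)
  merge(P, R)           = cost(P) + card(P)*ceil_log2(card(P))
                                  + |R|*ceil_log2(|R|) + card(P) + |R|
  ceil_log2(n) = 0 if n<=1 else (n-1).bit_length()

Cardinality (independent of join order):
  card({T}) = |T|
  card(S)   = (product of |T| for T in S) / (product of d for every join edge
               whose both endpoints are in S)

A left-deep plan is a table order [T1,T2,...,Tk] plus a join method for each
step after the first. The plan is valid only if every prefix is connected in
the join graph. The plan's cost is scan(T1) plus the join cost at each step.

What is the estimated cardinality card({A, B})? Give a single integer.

500

Tables in S: A(100), B(20)
Edges inside S: B-A(d=4)
numerator = 100 * 20 = 2000
denominator = 4 = 4
card(S) = 2000 / 4 = 500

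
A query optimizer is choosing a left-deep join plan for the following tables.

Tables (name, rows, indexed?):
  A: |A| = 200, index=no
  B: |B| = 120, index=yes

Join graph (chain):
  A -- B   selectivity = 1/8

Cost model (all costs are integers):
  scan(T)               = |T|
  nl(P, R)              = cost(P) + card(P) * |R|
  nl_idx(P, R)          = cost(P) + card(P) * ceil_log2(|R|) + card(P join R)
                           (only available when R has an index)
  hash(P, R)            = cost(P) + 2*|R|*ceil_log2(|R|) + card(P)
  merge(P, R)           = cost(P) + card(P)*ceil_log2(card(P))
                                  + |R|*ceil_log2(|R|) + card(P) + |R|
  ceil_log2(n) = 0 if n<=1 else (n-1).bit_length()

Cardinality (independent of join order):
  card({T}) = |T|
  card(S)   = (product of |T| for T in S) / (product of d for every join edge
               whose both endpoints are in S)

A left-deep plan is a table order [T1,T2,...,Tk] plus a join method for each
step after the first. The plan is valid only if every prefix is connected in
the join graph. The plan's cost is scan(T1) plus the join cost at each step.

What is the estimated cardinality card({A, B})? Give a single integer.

3000

Tables in S: A(200), B(120)
Edges inside S: A-B(d=8)
numerator = 200 * 120 = 24000
denominator = 8 = 8
card(S) = 24000 / 8 = 3000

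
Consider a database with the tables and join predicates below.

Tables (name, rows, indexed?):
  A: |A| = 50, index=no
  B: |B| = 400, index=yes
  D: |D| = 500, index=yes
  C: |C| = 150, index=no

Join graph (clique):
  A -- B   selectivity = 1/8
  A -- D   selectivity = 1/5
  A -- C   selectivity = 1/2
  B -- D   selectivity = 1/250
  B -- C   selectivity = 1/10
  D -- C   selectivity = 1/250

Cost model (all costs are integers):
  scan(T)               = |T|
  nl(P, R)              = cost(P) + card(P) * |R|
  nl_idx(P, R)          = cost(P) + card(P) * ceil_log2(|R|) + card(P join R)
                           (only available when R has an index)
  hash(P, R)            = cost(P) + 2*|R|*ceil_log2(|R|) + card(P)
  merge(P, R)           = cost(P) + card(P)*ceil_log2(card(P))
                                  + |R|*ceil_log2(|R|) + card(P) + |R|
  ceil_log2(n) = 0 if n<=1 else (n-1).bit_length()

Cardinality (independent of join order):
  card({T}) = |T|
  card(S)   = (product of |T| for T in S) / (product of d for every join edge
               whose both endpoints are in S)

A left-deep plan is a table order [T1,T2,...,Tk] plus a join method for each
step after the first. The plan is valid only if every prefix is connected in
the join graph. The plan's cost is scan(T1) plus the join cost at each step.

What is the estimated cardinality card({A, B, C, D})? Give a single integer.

Tables in S: A(50), B(400), C(150), D(500)
Edges inside S: A-B(d=8), A-D(d=5), A-C(d=2), B-D(d=250), B-C(d=10), D-C(d=250)
numerator = 50 * 400 * 150 * 500 = 1500000000
denominator = 8 * 5 * 2 * 250 * 10 * 250 = 50000000
card(S) = 1500000000 / 50000000 = 30

30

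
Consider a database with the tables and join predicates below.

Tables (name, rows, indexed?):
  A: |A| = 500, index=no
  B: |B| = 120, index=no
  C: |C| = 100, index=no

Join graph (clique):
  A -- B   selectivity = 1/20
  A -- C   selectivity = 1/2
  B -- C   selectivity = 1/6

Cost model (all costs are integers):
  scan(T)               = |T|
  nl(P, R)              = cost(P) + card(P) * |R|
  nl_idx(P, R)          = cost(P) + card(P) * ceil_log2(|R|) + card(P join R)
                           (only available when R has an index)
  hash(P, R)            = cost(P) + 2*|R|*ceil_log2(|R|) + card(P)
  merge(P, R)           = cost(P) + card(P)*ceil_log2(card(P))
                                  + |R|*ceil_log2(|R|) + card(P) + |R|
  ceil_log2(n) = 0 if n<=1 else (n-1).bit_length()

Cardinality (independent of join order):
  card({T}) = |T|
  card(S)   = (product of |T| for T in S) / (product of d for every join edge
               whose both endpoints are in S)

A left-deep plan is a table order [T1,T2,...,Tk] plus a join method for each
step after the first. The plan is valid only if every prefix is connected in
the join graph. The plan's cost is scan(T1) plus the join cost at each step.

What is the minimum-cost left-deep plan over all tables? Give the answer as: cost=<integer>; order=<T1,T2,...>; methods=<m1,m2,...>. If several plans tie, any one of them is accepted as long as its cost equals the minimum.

cost=7080; order=A,B,C; methods=hash,hash

Selinger DP (subsets sized 1..n):
  {A}: scan cost=500, card=500
  {B}: scan cost=120, card=120
  {C}: scan cost=100, card=100
  {AB}: card=3000; try (B,hash)→2680, (A,merge)→6080, (B,merge)→6460, (A,hash)→9240, (A,nl)→60120, (B,nl)→60500; best=2680 via (B,hash)
  {AC}: card=25000; try (C,hash)→2400, (A,merge)→5900, (C,merge)→6300, (A,hash)→9200, (A,nl)→50100, (C,nl)→50500; best=2400 via (C,hash)
  {BC}: card=2000; try (C,hash)→1640, (B,merge)→1860, (C,merge)→1880, (B,hash)→1880, (B,nl)→12100, (C,nl)→12120; best=1640 via (C,hash)
  {ABC}: card=25000; try (C,hash)→7080, (A,hash)→12640, (B,hash)→29080, (A,merge)→30640, (C,merge)→42480, (C,nl)→302680 …(+3); best=7080 via (C,hash)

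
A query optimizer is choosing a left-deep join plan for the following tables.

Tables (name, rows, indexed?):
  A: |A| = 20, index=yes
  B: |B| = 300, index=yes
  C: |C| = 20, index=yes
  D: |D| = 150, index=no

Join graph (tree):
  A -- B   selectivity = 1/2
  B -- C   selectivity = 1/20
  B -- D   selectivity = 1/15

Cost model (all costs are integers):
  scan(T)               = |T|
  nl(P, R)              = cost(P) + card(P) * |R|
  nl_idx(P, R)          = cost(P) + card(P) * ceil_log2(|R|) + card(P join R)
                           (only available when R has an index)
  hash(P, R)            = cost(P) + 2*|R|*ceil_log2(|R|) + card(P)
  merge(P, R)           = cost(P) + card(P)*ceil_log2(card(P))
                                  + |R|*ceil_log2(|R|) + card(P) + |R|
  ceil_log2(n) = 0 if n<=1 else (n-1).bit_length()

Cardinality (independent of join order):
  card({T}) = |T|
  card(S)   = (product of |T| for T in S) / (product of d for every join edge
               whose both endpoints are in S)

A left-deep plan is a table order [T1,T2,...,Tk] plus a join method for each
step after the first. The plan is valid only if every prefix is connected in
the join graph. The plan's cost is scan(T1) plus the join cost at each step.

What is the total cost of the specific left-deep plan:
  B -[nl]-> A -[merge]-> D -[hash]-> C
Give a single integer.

step 1: scan B: cost=300, card=300
step 2: join A via nl
    card(P join A) = 300*20/(2) = 3000
    cost = 300 + 300*20 = 6300
step 3: join D via merge
    card(P join D) = 3000*150/(15) = 30000
    cost = 6300 + 3000*12 + 150*8 + 3000 + 150 = 46650
step 4: join C via hash
    card(P join C) = 30000*20/(20) = 30000
    cost = 46650 + 2*20*5 + 30000 = 76850

76850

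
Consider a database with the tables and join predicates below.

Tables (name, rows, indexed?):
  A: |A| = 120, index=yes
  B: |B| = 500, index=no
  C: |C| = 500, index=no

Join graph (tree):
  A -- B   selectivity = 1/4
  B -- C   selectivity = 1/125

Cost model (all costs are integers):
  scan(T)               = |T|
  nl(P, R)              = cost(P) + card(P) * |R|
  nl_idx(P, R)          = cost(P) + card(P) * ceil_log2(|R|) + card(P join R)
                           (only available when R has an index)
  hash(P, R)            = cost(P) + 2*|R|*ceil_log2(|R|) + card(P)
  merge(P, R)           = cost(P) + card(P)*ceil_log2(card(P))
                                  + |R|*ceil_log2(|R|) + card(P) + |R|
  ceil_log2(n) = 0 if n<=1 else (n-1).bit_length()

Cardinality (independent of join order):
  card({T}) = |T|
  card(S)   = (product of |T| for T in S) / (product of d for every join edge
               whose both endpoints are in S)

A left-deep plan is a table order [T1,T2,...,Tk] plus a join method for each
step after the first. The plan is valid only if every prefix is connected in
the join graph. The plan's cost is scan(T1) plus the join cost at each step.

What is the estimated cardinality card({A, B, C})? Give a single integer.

Tables in S: A(120), B(500), C(500)
Edges inside S: A-B(d=4), B-C(d=125)
numerator = 120 * 500 * 500 = 30000000
denominator = 4 * 125 = 500
card(S) = 30000000 / 500 = 60000

60000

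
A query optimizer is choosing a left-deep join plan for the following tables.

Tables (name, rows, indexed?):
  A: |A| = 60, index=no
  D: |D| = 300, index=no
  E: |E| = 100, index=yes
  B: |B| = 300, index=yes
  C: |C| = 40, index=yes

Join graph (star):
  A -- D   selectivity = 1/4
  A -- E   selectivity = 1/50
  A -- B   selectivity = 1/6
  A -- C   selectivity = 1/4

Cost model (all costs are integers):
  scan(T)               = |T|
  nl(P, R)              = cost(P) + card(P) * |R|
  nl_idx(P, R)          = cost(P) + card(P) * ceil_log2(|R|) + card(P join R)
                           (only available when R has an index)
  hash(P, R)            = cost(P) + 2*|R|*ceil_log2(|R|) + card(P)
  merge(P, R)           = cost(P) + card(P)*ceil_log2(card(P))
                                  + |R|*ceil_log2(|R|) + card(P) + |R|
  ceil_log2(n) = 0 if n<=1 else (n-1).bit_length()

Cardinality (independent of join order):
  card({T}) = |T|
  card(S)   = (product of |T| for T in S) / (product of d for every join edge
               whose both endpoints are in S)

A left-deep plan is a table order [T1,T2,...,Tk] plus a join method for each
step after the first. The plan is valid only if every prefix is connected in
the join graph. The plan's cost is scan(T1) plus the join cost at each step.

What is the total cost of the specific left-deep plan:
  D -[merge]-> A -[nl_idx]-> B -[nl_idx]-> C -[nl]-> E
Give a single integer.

228869220

step 1: scan D: cost=300, card=300
step 2: join A via merge
    card(P join A) = 300*60/(4) = 4500
    cost = 300 + 300*9 + 60*6 + 300 + 60 = 3720
step 3: join B via nl_idx
    card(P join B) = 4500*300/(6) = 225000
    cost = 3720 + 4500*9 + 225000 = 269220
step 4: join C via nl_idx
    card(P join C) = 225000*40/(4) = 2250000
    cost = 269220 + 225000*6 + 2250000 = 3869220
step 5: join E via nl
    card(P join E) = 2250000*100/(50) = 4500000
    cost = 3869220 + 2250000*100 = 228869220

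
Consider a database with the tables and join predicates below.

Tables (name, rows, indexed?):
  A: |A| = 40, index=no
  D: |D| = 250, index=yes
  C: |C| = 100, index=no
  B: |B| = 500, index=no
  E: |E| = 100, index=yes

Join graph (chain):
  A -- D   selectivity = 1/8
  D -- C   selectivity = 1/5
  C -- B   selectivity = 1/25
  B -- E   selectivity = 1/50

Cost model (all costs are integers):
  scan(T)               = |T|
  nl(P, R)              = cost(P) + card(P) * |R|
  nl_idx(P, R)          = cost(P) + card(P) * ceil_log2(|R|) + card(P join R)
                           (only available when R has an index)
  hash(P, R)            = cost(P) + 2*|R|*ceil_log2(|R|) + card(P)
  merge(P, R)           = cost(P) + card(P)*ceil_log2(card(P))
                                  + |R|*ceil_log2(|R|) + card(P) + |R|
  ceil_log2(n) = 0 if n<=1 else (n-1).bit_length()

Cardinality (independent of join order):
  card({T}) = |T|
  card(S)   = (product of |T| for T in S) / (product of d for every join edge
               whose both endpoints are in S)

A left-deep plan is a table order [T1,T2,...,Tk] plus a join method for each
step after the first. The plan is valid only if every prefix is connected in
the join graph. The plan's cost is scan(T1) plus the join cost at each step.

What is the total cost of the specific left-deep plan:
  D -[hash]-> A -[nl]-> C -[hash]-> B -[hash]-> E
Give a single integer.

step 1: scan D: cost=250, card=250
step 2: join A via hash
    card(P join A) = 250*40/(8) = 1250
    cost = 250 + 2*40*6 + 250 = 980
step 3: join C via nl
    card(P join C) = 1250*100/(5) = 25000
    cost = 980 + 1250*100 = 125980
step 4: join B via hash
    card(P join B) = 25000*500/(25) = 500000
    cost = 125980 + 2*500*9 + 25000 = 159980
step 5: join E via hash
    card(P join E) = 500000*100/(50) = 1000000
    cost = 159980 + 2*100*7 + 500000 = 661380

661380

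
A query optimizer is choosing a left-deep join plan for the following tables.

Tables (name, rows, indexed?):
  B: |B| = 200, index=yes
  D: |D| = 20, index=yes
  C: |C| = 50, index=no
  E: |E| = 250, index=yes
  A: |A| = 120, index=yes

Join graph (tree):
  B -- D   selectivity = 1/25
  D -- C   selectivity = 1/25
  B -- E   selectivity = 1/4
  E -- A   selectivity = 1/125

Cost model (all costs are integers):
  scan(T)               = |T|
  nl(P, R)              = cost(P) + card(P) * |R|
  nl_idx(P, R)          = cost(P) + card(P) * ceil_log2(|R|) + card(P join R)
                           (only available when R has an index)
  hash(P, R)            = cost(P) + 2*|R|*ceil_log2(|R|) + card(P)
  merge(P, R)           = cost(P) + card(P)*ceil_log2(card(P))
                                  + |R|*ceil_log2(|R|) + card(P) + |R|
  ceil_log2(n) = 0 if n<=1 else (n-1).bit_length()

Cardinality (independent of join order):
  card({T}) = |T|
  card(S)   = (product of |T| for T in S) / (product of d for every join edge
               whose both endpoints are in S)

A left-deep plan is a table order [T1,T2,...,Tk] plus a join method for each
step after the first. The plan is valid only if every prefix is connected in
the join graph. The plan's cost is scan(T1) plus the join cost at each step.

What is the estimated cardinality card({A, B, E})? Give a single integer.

12000

Tables in S: A(120), B(200), E(250)
Edges inside S: B-E(d=4), E-A(d=125)
numerator = 120 * 200 * 250 = 6000000
denominator = 4 * 125 = 500
card(S) = 6000000 / 500 = 12000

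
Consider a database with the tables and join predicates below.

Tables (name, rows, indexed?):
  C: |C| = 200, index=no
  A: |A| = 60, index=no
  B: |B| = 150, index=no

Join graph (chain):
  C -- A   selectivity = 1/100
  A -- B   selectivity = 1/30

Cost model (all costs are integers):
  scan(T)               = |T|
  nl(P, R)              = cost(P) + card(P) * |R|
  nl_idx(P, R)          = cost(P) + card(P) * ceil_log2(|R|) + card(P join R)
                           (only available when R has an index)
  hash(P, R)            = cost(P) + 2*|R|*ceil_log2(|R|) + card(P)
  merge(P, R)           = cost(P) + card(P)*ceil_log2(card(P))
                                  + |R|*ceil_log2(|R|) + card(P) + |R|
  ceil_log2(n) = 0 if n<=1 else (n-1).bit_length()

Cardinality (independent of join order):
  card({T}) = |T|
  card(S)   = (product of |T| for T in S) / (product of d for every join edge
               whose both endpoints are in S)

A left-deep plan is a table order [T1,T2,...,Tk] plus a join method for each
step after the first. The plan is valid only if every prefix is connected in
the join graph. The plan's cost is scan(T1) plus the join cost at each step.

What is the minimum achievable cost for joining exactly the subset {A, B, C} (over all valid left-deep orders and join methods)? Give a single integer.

3430

Selinger DP over subsets of {A,B,C}:
  {C}: scan cost=200, card=200
  {A}: scan cost=60, card=60
  {B}: scan cost=150, card=150
  {AC}: card=120; try (A,hash)→1120, (C,merge)→2280, (A,merge)→2420, (C,hash)→3320, (C,nl)→12060, (A,nl)→12200; best=1120 via (A,hash)
  {AB}: card=300; try (A,hash)→1020, (B,merge)→1830, (A,merge)→1920, (B,hash)→2520, (B,nl)→9060, (A,nl)→9150; best=1020 via (A,hash)
  {ABC}: card=600; try (B,merge)→3430, (B,hash)→3640, (C,hash)→4520, (C,merge)→5820, (B,nl)→19120, (C,nl)→61020; best=3430 via (B,merge)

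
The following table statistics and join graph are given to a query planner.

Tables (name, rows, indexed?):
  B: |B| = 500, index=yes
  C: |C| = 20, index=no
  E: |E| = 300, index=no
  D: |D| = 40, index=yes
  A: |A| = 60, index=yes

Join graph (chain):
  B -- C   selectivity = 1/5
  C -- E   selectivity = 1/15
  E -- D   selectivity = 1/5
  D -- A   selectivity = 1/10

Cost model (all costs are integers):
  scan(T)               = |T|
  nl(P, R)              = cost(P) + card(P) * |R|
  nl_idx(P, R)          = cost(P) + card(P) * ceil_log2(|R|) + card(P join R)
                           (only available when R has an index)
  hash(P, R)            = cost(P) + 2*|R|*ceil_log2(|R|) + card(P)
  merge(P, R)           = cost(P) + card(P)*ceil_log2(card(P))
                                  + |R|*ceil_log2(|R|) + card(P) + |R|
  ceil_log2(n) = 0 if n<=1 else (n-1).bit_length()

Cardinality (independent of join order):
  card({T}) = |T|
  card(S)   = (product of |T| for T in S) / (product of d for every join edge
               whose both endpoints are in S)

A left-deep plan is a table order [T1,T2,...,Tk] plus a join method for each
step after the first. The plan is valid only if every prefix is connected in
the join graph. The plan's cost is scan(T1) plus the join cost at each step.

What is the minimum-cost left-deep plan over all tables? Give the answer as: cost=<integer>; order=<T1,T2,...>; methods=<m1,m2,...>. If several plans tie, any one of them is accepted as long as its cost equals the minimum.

cost=33800; order=E,C,D,A,B; methods=hash,hash,hash,hash

Selinger DP (subsets sized 1..n):
  {B}: scan cost=500, card=500
  {C}: scan cost=20, card=20
  {E}: scan cost=300, card=300
  {D}: scan cost=40, card=40
  {A}: scan cost=60, card=60
  {BC}: card=2000; try (C,hash)→1200, (B,nl_idx)→2200, (B,merge)→5140, (C,merge)→5620, (B,hash)→9040, (B,nl)→10020 …(+1); best=1200 via (C,hash)
  {CE}: card=400; try (C,hash)→800, (E,merge)→3140, (C,merge)→3420, (E,hash)→5440, (E,nl)→6020, (C,nl)→6300; best=800 via (C,hash)
  {DE}: card=2400; try (D,hash)→1080, (E,merge)→3320, (D,merge)→3580, (D,nl_idx)→4500, (E,hash)→5480, (E,nl)→12040 …(+1); best=1080 via (D,hash)
  {AD}: card=240; try (A,nl_idx)→520, (D,hash)→600, (D,nl_idx)→660, (A,merge)→740, (D,merge)→760, (A,hash)→800 …(+2); best=520 via (A,nl_idx)
  {BCE}: card=40000; try (E,hash)→8600, (B,merge)→9800, (B,hash)→10200, (E,merge)→28200, (B,nl_idx)→44400, (B,nl)→200800 …(+1); best=8600 via (E,hash)
  {CDE}: card=3200; try (D,hash)→1680, (C,hash)→3680, (D,merge)→5080, (D,nl_idx)→6400, (D,nl)→16800, (C,merge)→32400 …(+1); best=1680 via (D,hash)
  {ADE}: card=14400; try (A,hash)→4200, (E,merge)→5680, (E,hash)→6160, (A,nl_idx)→29880, (A,merge)→32700, (E,nl)→72520 …(+1); best=4200 via (A,hash)
  {BCDE}: card=320000; try (B,hash)→13880, (B,merge)→48280, (D,hash)→49080, (B,nl_idx)→350480, (D,nl_idx)→568600, (D,merge)→688880 …(+2); best=13880 via (B,hash)
  {ACDE}: card=19200; try (A,hash)→5600, (C,hash)→18800, (A,nl_idx)→40080, (A,merge)→43700, (A,nl)→193680, (C,merge)→220320 …(+1); best=5600 via (A,hash)
  {ABCDE}: card=1920000; try (B,hash)→33800, (B,merge)→317800, (A,hash)→334600, (B,nl_idx)→2098400, (A,nl_idx)→3853880, (A,merge)→6414300 …(+2); best=33800 via (B,hash)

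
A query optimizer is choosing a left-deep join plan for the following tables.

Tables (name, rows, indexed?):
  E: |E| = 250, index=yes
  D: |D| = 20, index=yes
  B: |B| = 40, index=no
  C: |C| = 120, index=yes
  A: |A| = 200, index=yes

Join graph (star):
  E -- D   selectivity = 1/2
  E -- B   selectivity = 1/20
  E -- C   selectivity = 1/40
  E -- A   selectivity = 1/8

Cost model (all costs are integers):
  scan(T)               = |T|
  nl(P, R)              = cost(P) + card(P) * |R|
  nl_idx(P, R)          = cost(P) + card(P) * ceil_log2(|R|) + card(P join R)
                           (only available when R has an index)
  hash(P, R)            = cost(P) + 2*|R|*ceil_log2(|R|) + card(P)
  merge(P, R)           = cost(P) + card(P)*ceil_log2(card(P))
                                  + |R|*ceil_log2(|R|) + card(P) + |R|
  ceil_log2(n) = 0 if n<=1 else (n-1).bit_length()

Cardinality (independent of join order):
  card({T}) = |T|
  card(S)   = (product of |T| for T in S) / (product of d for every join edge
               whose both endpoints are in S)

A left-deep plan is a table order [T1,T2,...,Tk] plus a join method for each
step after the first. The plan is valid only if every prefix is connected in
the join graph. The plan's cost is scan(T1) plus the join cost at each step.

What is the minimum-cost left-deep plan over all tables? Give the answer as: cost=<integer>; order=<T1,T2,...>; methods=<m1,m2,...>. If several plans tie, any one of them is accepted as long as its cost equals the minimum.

cost=22940; order=B,E,C,D,A; methods=nl_idx,hash,hash,hash

Selinger DP (subsets sized 1..n):
  {E}: scan cost=250, card=250
  {D}: scan cost=20, card=20
  {B}: scan cost=40, card=40
  {C}: scan cost=120, card=120
  {A}: scan cost=200, card=200
  {DE}: card=2500; try (D,hash)→700, (E,merge)→2390, (D,merge)→2620, (E,nl_idx)→2680, (D,nl_idx)→4000, (E,hash)→4040 …(+2); best=700 via (D,hash)
  {BE}: card=500; try (E,nl_idx)→860, (B,hash)→980, (E,merge)→2570, (B,merge)→2780, (E,hash)→4080, (E,nl)→10040 …(+1); best=860 via (E,nl_idx)
  {CE}: card=750; try (E,nl_idx)→1830, (C,hash)→2180, (C,nl_idx)→2750, (E,merge)→3330, (C,merge)→3460, (E,hash)→4240 …(+2); best=1830 via (E,nl_idx)
  {AE}: card=6250; try (A,hash)→3700, (E,merge)→4250, (A,merge)→4300, (E,hash)→4400, (E,nl_idx)→8050, (A,nl_idx)→8500 …(+2); best=3700 via (A,hash)
  {BDE}: card=5000; try (D,hash)→1560, (B,hash)→3680, (D,merge)→5980, (D,nl_idx)→8360, (D,nl)→10860, (B,merge)→33480 …(+1); best=1560 via (D,hash)
  {CDE}: card=7500; try (D,hash)→2780, (C,hash)→4880, (D,merge)→10200, (D,nl_idx)→13080, (D,nl)→16830, (C,nl_idx)→25700 …(+2); best=2780 via (D,hash)
  {ADE}: card=62500; try (A,hash)→6400, (D,hash)→10150, (A,merge)→35000, (A,nl_idx)→83200, (D,merge)→91320, (D,nl_idx)→97450 …(+2); best=6400 via (A,hash)
  {BCE}: card=1500; try (C,hash)→3040, (B,hash)→3060, (C,nl_idx)→5860, (C,merge)→6820, (B,merge)→10360, (B,nl)→31830 …(+1); best=3040 via (C,hash)
  {ABE}: card=12500; try (A,hash)→4560, (A,merge)→7660, (B,hash)→10430, (A,nl_idx)→17360, (B,merge)→91480, (A,nl)→100860 …(+1); best=4560 via (A,hash)
  {ACE}: card=18750; try (A,hash)→5780, (C,hash)→11630, (A,merge)→11880, (A,nl_idx)→26580, (C,nl_idx)→66200, (C,merge)→92160 …(+2); best=5780 via (A,hash)
  {BCDE}: card=15000; try (D,hash)→4740, (C,hash)→8240, (B,hash)→10760, (D,merge)→21160, (D,nl_idx)→25540, (D,nl)→33040 …(+5); best=4740 via (D,hash)
  {ABDE}: card=125000; try (A,hash)→9760, (D,hash)→17260, (B,hash)→69380, (A,merge)→73360, (A,nl_idx)→166560, (D,nl_idx)→192060 …(+5); best=9760 via (A,hash)
  {ACDE}: card=187500; try (A,hash)→13480, (D,hash)→24730, (C,hash)→70580, (A,merge)→109580, (A,nl_idx)→250280, (D,nl_idx)→287030 …(+6); best=13480 via (A,hash)
  {ABCE}: card=37500; try (A,hash)→7740, (C,hash)→18740, (A,merge)→22840, (B,hash)→25010, (A,nl_idx)→52540, (C,nl_idx)→129560 …(+5); best=7740 via (A,hash)
  {ABCDE}: card=375000; try (A,hash)→22940, (D,hash)→45440, (C,hash)→136440, (B,hash)→201460, (A,merge)→231540, (A,nl_idx)→499740 …(+9); best=22940 via (A,hash)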